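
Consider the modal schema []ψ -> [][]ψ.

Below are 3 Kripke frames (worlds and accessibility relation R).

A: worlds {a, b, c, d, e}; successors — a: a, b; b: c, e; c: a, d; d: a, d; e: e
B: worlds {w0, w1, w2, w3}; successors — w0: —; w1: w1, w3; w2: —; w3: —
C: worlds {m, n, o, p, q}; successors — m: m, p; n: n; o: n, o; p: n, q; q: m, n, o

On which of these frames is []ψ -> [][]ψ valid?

B

The schema corresponds to transitivity: forall x forall y forall z (Rxy & Ryz -> Rxz).
A: fails — Rbc and Rcd but not Rbd.
B: condition met.
C: fails — Rqm and Rmp but not Rqp.
Valid on: B.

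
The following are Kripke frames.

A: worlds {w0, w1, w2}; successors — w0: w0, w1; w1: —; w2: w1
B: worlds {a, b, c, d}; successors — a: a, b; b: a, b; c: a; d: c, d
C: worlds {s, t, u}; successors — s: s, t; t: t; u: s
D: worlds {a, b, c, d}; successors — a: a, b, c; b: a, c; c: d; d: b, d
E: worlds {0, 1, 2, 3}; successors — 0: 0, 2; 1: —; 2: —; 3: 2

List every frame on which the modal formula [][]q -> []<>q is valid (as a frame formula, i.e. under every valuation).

B, C, D

Frame correspondent (Sahlqvist): forall x forall z (xRz -> exists w (x R^2 w & zRw)) — i.e. a generalized confluence (Geach) condition.
A: fails — w0Rw1 but no w with w0R²w and w1Rw.
B: holds.
C: holds.
D: holds.
E: fails — 0R2 but no w with 0R²w and 2Rw.
Valid on: B, C, D.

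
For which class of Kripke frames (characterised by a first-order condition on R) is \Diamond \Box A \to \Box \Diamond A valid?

convergence

Suppose ◇□A→□◇A is valid. Take Rxy, Rxz and set V(A)={w : Ryw}. Then □A at y so ◇□A at x, so □◇A at x, so ◇A at z, giving w with Rzw and Ryw.
Conversely, any frame satisfying \forall x \forall y \forall z (Rxy \wedge Rxz \to \exists w (Ryw \wedge Rzw)) validates the schema.
So the correspondent is convergence.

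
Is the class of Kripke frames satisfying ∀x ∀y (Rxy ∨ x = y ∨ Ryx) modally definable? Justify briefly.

No — not modally definable

Any modally definable frame class is closed under disjoint unions.
Take 3 disjoint single-world reflexive frames: each is trivially connected, but their disjoint union has 3 worlds with no edge between distinct components, so it is not connected.
Hence connectedness of R is not modally definable.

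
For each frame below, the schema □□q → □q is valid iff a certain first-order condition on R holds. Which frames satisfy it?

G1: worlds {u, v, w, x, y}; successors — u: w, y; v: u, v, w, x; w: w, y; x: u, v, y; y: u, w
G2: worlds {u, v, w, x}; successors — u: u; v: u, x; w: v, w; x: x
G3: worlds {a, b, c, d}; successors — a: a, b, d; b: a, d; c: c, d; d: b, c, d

This is the axiom for density; its first-order frame correspondent is ∀x ∀y (Rxy → ∃z (Rxz ∧ Rzy)).
G1: fails — Ryu but no z with Ryz and Rzu.
G2: holds.
G3: holds.
Valid on: G2, G3.

G2, G3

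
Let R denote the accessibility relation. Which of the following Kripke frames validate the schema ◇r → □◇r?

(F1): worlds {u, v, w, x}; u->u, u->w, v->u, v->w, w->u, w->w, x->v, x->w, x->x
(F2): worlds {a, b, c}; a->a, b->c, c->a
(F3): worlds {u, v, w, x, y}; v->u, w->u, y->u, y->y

none

The schema corresponds to the Euclidean property: ∀x ∀y ∀z (Rxy ∧ Rxz → Ryz).
(F1): fails — Rxw and Rxx but not Rwx.
(F2): fails — Rbc and Rbc but not Rcc.
(F3): fails — Rvu and Rvu but not Ruu.
Valid on no frame.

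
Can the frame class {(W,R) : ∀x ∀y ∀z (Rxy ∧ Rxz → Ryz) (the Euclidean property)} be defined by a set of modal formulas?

This is a Sahlqvist condition; the 5 axiom ◇p → □◇p defines it.

Yes, by ◇p → □◇p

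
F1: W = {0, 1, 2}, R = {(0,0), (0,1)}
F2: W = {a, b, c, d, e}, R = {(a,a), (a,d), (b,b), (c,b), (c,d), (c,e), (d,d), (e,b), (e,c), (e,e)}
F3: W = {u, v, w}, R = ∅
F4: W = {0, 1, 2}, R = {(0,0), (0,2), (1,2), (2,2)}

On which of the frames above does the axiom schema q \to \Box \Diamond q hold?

The schema corresponds to symmetry: \forall x \forall y (Rxy \to Ryx).
F1: fails — R01 but not R10.
F2: fails — Reb but not Rbe.
F3: holds.
F4: fails — R12 but not R21.

F3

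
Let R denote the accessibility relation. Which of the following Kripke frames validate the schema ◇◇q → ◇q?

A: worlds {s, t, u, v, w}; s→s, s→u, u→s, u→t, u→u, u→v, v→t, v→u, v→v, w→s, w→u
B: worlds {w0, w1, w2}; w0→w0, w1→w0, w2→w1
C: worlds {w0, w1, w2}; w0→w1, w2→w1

C

This is the axiom for transitivity; its first-order frame correspondent is ∀x ∀y ∀z (Rxy ∧ Ryz → Rxz).
A: fails — Rwu and Ruv but not Rwv.
B: fails — Rw2w1 and Rw1w0 but not Rw2w0.
C: ✓.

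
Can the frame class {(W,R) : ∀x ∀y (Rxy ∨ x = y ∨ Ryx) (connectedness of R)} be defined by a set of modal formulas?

Not definable by any modal formula

Any modally definable frame class is closed under disjoint unions.
Take 3 disjoint single-world reflexive frames: each is trivially connected, but their disjoint union has 3 worlds with no edge between distinct components, so it is not connected.
So no modal formula (or set of formulas) defines exactly the connected frames.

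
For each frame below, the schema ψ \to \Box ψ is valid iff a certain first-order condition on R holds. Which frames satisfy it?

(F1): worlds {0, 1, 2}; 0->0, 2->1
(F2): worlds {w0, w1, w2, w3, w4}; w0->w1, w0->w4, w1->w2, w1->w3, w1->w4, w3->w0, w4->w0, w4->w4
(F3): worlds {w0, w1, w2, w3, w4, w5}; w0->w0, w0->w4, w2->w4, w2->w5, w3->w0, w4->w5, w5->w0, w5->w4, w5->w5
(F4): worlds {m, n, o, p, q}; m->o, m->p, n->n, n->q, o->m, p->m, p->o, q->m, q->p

none

The schema corresponds to a generalized confluence (Geach) condition: \forall x \forall z (xRz \to \exists w (x = w \wedge z = w)).
(F1): fails — 2R1 but 2 ≠ 1.
(F2): fails — w0Rw1 but w0 ≠ w1.
(F3): fails — w0Rw4 but w0 ≠ w4.
(F4): fails — mRo but m ≠ o.
Valid on no frame.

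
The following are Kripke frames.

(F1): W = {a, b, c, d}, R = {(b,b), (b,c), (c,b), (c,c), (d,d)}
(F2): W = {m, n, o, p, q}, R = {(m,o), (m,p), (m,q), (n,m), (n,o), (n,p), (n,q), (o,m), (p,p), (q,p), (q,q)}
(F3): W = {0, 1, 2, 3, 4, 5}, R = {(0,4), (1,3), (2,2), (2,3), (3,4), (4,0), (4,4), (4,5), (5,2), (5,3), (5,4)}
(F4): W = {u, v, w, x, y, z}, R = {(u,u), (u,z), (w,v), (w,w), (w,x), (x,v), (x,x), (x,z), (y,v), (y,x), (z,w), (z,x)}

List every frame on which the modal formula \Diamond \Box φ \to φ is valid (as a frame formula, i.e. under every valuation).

This is the axiom for symmetry; its first-order frame correspondent is \forall x \forall y (Rxy \to Ryx).
(F1): ✓.
(F2): fails — Rno but not Ron.
(F3): fails — R34 but not R43.
(F4): fails — Ruz but not Rzu.
Valid on: (F1).

(F1)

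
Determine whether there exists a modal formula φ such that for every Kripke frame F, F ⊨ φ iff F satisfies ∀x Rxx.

This is a Sahlqvist condition; the T axiom □p → p defines it.
Suppose □p→p is valid. At any x set V(p)={w : Rxw}. Then □p holds at x, so p holds at x, i.e. Rxx.

Yes — defined by □p → p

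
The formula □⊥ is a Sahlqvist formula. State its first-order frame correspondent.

Emptiness of R

□⊥ is valid iff no world has any successor (otherwise □⊥ fails at any world with one).
Conversely, on a frame with emptiness of R the schema holds at every world under every valuation.
So the correspondent is emptiness of R.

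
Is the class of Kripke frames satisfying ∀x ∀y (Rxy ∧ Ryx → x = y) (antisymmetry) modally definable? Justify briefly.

Not modally definable

If a class were modally definable it would be closed under surjective bounded morphisms (Goldblatt–Thomason).
The 6-cycle (worlds s,t,u,v,w,x with s→t→u→v→w→x→s) is antisymmetric. Sending even-indexed worlds to s and odd-indexed worlds to t is a surjective bounded morphism onto the two-world frame with s↔t, which is not antisymmetric.
So no modal formula (or set of formulas) defines exactly the antisymmetric frames.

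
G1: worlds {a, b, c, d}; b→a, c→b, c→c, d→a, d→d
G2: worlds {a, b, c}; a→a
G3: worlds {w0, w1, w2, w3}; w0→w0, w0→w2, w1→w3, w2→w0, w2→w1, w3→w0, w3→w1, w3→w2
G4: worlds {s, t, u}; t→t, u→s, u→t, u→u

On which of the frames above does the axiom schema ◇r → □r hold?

The schema corresponds to partial functionality: ∀x ∀y ∀z (Rxy ∧ Rxz → y = z).
G1: fails — c sees both b and c.
G2: holds.
G3: fails — w0 sees both w0 and w2.
G4: fails — u sees both s and t.

G2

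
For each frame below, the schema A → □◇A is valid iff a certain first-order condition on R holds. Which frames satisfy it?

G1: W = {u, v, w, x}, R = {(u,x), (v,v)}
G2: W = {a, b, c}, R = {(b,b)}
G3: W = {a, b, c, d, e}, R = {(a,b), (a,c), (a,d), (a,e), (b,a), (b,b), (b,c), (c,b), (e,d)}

G2

Frame correspondent (Sahlqvist): ∀x ∀y (Rxy → Ryx) — i.e. symmetry.
G1: fails — Rux but not Rxu.
G2: condition met.
G3: fails — Rae but not Rea.
Valid on: G2.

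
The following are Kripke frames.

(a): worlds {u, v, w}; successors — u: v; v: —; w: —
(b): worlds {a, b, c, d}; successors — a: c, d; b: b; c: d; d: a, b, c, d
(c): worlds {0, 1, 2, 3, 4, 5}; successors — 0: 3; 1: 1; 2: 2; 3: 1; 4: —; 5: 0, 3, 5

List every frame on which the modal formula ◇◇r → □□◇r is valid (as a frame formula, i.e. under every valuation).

(a)

Frame correspondent (Sahlqvist): ∀x ∀y ∀z ((xR²y ∧ xR²z) → ∃w (y = w ∧ zRw)) — i.e. a generalized confluence (Geach) condition.
(a): satisfies the condition.
(b): fails — aR²a, aR²a but no w with a=w and aRw.
(c): fails — 5R²0, 5R²0 but no w with 0=w and 0Rw.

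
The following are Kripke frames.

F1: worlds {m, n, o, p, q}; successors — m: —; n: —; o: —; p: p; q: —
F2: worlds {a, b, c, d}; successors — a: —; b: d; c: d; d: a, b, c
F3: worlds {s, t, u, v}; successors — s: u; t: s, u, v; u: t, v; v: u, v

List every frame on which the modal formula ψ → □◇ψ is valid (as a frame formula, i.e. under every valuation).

F1

Frame correspondent (Sahlqvist): ∀x ∀y (Rxy → Ryx) — i.e. symmetry.
F1: holds.
F2: fails — Rda but not Rad.
F3: fails — Rtv but not Rvt.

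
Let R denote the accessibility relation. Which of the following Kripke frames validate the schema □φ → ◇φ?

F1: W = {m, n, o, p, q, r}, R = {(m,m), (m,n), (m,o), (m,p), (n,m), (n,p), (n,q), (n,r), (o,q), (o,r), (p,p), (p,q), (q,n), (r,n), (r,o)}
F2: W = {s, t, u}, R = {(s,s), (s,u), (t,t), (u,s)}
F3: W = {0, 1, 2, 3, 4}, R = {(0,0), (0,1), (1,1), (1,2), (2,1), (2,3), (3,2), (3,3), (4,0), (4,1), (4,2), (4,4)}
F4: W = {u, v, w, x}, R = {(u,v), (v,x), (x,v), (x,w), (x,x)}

F1, F2, F3

The schema corresponds to seriality: ∀x ∃y Rxy.
F1: ✓.
F2: ✓.
F3: ✓.
F4: fails — world w has no successor.
Valid on: F1, F2, F3.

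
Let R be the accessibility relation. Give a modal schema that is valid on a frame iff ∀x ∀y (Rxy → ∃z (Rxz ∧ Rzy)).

The condition is density. The C4 schema □□s → □s defines it.

□□s → □s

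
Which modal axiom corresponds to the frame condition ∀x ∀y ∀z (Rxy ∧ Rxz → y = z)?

◇r → □r

This is partial functionality; the standard corresponding axiom is CD: ◇r → □r.
Suppose ◇r→□r is valid. Take Rxy, Rxz and set V(r)={y}. Then ◇r at x, so □r at x, so r at z, i.e. z=y.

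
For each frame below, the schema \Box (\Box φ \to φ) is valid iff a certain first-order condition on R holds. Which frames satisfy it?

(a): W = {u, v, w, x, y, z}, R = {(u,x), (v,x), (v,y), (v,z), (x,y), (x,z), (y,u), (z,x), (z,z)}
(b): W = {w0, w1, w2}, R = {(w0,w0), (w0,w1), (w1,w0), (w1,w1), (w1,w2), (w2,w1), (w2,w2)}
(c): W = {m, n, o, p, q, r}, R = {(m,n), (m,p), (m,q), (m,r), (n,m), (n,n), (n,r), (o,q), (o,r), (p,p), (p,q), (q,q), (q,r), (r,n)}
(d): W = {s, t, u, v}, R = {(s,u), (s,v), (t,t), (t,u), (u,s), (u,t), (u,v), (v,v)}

(b)

The schema corresponds to shift-reflexivity: \forall x \forall y (Rxy \to Ryy).
(a): fails — Rzx but not Rxx.
(b): ✓.
(c): fails — Rnr but not Rrr.
(d): fails — Rus but not Rss.
Valid on: (b).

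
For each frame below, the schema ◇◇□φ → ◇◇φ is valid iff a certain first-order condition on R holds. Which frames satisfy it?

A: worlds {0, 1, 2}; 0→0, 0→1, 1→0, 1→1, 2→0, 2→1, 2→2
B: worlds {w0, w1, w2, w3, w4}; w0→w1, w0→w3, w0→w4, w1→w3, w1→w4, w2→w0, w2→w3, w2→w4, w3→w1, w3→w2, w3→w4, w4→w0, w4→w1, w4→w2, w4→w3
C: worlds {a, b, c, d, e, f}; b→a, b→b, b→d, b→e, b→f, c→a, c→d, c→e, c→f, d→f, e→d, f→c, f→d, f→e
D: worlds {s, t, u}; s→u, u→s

The schema corresponds to a generalized confluence (Geach) condition: ∀x ∀y (xR²y → ∃w (yRw ∧ xR²w)).
A: satisfies the condition.
B: satisfies the condition.
C: fails — bR²a but no w with aRw and bR²w.
D: fails — sR²s but no w with sRw and sR²w.

A, B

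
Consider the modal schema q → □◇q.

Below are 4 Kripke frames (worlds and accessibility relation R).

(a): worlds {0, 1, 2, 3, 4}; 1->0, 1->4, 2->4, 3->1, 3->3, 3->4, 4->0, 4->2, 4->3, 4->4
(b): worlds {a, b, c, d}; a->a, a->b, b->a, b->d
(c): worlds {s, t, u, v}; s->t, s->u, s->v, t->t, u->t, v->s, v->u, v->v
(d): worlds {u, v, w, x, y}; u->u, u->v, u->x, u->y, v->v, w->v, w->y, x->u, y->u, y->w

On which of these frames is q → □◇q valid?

This is the axiom for symmetry; its first-order frame correspondent is ∀x ∀y (Rxy → Ryx).
(a): fails — R10 but not R01.
(b): fails — Rbd but not Rdb.
(c): fails — Rut but not Rtu.
(d): fails — Ruv but not Rvu.

none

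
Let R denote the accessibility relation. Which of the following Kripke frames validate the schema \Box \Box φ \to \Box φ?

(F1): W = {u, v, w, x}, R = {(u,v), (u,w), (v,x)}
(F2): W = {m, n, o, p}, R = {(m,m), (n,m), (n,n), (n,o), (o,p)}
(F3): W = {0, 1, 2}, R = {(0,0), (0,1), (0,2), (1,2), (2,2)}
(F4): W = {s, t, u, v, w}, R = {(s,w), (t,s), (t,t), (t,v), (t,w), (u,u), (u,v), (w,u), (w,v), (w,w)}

This is the axiom for density; its first-order frame correspondent is \forall x \forall y (Rxy \to \exists z (Rxz \wedge Rzy)).
(F1): fails — Ruv but no z with Ruz and Rzv.
(F2): fails — Rop but no z with Roz and Rzp.
(F3): holds.
(F4): holds.

(F3), (F4)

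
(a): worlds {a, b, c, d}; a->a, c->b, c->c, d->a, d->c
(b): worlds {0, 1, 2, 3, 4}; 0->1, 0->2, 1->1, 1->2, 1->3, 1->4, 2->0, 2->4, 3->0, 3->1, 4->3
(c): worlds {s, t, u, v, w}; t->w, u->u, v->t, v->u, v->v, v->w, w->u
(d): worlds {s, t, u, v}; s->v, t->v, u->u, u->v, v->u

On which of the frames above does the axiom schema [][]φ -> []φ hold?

This is the axiom for density; its first-order frame correspondent is forall x forall y (Rxy -> exists z (Rxz & Rzy)).
(a): condition met.
(b): fails — R20 but no z with R2z and Rz0.
(c): fails — Rtw but no z with Rtz and Rzw.
(d): fails — Rtv but no z with Rtz and Rzv.
Valid on: (a).

(a)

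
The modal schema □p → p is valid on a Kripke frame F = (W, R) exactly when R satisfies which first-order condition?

Suppose □p→p is valid. At any x set V(p)={w : Rxw}. Then □p holds at x, so p holds at x, i.e. Rxx.

reflexivity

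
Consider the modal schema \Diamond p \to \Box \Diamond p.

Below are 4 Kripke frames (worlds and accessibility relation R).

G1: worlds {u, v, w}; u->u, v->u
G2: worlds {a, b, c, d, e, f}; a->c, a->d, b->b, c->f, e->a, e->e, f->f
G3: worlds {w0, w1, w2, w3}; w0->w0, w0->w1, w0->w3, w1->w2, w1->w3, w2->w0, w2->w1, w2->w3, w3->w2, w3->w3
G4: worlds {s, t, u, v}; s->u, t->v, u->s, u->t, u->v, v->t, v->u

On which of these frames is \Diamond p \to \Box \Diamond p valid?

G1

The schema corresponds to the Euclidean property: \forall x \forall y \forall z (Rxy \wedge Rxz \to Ryz).
G1: holds.
G2: fails — Rac and Rac but not Rcc.
G3: fails — Rw0w1 and Rw0w1 but not Rw1w1.
G4: fails — Rsu and Rsu but not Ruu.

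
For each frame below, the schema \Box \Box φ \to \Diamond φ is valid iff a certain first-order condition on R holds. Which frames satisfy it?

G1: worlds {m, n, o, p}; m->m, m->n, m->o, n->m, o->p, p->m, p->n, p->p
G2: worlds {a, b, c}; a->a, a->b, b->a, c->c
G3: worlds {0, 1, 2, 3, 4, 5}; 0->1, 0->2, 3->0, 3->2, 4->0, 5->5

Frame correspondent (Sahlqvist): \forall x \exists w (x R^2 w \wedge xRw) — i.e. a generalized confluence (Geach) condition.
G1: ✓.
G2: ✓.
G3: fails — at 0 but no w with 0R²w and 0Rw.

G1, G2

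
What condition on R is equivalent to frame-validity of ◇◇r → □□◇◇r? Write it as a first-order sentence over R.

∀x ∀y ∀z ((xR²y ∧ xR²z) → ∃w (y = w ∧ zR²w))

This is a Sahlqvist (Geach-type) schema ◇^2□^0r → □^2◇^2r.
First-order correspondent: ∀x ∀y ∀z ((xR²y ∧ xR²z) → ∃w (y = w ∧ zR²w)).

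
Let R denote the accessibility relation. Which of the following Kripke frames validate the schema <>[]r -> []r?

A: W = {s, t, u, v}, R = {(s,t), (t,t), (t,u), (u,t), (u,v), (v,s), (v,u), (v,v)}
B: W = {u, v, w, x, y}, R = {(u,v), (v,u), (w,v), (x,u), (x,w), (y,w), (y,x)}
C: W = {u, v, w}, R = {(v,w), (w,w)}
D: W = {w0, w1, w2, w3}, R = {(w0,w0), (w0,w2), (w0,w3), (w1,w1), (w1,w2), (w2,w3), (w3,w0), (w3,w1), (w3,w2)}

C

Frame correspondent (Sahlqvist): forall x forall y forall z (Rxy & Rxz -> Ryz) — i.e. the Euclidean property.
A: fails — Rtu and Rtu but not Ruu.
B: fails — Ruv and Ruv but not Rvv.
C: satisfies the condition.
D: fails — Rw0w2 and Rw0w2 but not Rw2w2.
Valid on: C.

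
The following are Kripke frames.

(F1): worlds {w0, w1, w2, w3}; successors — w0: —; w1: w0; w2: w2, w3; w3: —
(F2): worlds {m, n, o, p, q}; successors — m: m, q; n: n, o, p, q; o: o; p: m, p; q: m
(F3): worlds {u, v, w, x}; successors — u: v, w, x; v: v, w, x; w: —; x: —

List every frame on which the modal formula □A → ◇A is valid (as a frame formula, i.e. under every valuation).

Frame correspondent (Sahlqvist): ∀x ∃y Rxy — i.e. seriality.
(F1): fails — world w0 has no successor.
(F2): satisfies the condition.
(F3): fails — world w has no successor.

(F2)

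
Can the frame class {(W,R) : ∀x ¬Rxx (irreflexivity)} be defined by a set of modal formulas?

Modal frame validity is preserved under surjective bounded morphisms.
The 4-cycle (worlds a,b,c,d with a→b→c→d→a) is irreflexive, and the map sending every world to a single reflexive point • is a surjective bounded morphism (forth: every edge maps to (•,•); back: every world has a successor). So any modal formula valid on the 4-cycle is also valid on the reflexive point, which is not irreflexive.
So the class is not modally definable.

No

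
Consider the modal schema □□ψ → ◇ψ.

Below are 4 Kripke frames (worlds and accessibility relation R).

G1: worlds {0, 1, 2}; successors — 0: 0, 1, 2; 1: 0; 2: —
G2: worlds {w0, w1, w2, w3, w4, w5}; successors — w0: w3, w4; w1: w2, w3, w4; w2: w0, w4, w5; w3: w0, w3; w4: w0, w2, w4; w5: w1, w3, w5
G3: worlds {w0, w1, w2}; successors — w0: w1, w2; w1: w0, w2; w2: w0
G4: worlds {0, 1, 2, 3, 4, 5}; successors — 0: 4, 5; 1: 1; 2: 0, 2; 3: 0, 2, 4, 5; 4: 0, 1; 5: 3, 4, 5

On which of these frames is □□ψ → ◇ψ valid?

G2, G4

The schema corresponds to a generalized confluence (Geach) condition: ∀x ∃w (xR²w ∧ xRw).
G1: fails — at 2 but no w with 2R²w and 2Rw.
G2: satisfies the condition.
G3: fails — at w2 but no w with w2R²w and w2Rw.
G4: satisfies the condition.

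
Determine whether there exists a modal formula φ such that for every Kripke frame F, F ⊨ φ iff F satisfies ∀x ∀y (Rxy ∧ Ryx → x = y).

Not modally definable

If a class were modally definable it would be closed under surjective bounded morphisms (Goldblatt–Thomason).
The 8-cycle (worlds 0,1,2,3,4,5,6,7 with 0→1→2→3→4→5→6→7→0) is antisymmetric. Sending even-indexed worlds to a and odd-indexed worlds to b is a surjective bounded morphism onto the two-world frame with a↔b, which is not antisymmetric.
So the class is not modally definable.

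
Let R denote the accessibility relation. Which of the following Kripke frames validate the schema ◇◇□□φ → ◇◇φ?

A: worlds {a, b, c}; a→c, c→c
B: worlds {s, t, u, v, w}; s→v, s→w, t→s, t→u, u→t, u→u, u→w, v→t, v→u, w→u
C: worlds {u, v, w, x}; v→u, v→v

A, B

This is the axiom for a generalized confluence (Geach) condition; its first-order frame correspondent is ∀x ∀y (xR²y → ∃w (yR²w ∧ xR²w)).
A: condition met.
B: condition met.
C: fails — vR²u but no t with uR²t and vR²t.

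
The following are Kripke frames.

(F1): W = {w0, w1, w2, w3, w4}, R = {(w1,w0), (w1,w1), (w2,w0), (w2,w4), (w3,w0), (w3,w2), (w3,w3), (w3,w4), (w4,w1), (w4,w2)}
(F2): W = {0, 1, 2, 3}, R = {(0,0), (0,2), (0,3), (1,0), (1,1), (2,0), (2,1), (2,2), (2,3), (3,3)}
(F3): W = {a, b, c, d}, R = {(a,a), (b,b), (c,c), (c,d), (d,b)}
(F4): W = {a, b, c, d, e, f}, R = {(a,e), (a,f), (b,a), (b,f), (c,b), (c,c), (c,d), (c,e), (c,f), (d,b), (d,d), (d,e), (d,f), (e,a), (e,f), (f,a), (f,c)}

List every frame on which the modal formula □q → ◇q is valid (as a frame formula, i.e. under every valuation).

(F2), (F3), (F4)

The schema corresponds to seriality: ∀x ∃y Rxy.
(F1): fails — world w0 has no successor.
(F2): ✓.
(F3): ✓.
(F4): ✓.
Valid on: (F2), (F3), (F4).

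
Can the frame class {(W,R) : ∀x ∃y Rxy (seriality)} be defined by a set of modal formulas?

Yes: it is seriality, defined by the D schema □q → ◇q.

Definable; □q → ◇q defines it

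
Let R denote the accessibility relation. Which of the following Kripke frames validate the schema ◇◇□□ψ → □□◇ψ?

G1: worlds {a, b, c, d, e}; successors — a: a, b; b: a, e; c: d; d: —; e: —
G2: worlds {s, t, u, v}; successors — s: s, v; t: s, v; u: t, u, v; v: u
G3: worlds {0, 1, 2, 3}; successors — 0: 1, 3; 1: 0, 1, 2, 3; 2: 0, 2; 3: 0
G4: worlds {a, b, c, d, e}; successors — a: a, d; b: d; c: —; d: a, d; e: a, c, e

G2

The schema corresponds to a generalized confluence (Geach) condition: ∀x ∀y ∀z ((xR²y ∧ xR²z) → ∃w (yR²w ∧ zRw)).
G1: fails — aR²a, aR²e but no w with aR²w and eRw.
G2: satisfies the condition.
G3: fails — 0R²3, 0R²2 but no w with 3R²w and 2Rw.
G4: fails — eR²a, eR²c but no w with aR²w and cRw.
Valid on: G2.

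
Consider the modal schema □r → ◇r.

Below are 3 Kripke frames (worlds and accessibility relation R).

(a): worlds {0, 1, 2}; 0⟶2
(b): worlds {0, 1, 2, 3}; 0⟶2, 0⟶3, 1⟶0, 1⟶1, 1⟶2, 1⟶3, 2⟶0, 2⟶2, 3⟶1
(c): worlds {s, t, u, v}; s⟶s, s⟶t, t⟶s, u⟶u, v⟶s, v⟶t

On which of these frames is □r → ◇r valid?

This is the axiom for seriality; its first-order frame correspondent is ∀x ∃y Rxy.
(a): fails — world 1 has no successor.
(b): condition met.
(c): condition met.
Valid on: (b), (c).

(b), (c)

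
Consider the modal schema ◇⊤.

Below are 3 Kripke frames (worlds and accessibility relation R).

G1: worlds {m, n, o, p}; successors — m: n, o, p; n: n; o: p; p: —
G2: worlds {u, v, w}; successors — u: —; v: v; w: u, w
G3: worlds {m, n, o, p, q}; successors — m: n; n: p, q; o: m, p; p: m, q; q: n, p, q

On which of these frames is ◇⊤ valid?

The schema corresponds to seriality: ∀x ∃y Rxy.
G1: fails — world p has no successor.
G2: fails — world u has no successor.
G3: condition met.

G3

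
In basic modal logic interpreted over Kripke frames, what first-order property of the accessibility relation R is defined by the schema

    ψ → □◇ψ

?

Suppose ψ→□◇ψ is valid. Take Rxy and set V(ψ)={x}. Then ψ at x, so □◇ψ at x, so ◇ψ at y, so some z with Ryz has ψ; z=x, i.e. Ryx.
Conversely, any frame satisfying ∀x ∀y (Rxy → Ryx) validates the schema.
Frame condition: ∀x ∀y (Rxy → Ryx).

Symmetry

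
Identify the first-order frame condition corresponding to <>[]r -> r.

symmetry

This is a form of the B axiom.
Its frame correspondent is symmetry — forall x forall y (Rxy -> Ryx).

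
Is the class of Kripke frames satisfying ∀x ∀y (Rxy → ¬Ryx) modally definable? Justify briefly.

Any modally definable frame class is closed under surjective bounded morphisms.
The 3-cycle (worlds w0,w1,w2 with w0→w1→w2→w0) is asymmetric. Mapping every world to a single reflexive point • is a surjective bounded morphism, and the reflexive point is not asymmetric (R•• but asymmetry requires ¬R••).
So the class is not modally definable.

Not modally definable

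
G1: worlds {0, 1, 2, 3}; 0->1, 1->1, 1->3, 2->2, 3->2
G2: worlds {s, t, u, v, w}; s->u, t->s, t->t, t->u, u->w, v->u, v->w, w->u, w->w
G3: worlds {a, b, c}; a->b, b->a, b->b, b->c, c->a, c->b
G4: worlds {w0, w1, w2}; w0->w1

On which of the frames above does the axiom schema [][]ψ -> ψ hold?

Frame correspondent (Sahlqvist): forall x exists w (x R^2 w & x = w) — i.e. a generalized confluence (Geach) condition.
G1: fails — at 0 but no w with 0R²w and 0=w.
G2: fails — at s but no w* with sR²w* and s=w*.
G3: holds.
G4: fails — at w0 but no w with w0R²w and w0=w.
Valid on: G3.

G3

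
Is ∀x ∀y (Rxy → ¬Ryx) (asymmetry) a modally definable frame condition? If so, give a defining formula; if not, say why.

Modal frame validity is preserved under surjective bounded morphisms.
The 4-cycle (worlds s,t,u,v with s→t→u→v→s) is asymmetric. Mapping every world to a single reflexive point • is a surjective bounded morphism, and the reflexive point is not asymmetric (R•• but asymmetry requires ¬R••).
Hence asymmetry is not modally definable.

Not modally definable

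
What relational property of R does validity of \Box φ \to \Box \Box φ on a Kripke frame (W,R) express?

Transitivity

Suppose □φ→□□φ is valid. Take Rxy, Ryz and set V(φ)={w : Rxw}. Then □φ at x, so □□φ at x, so □φ at y, so φ at z, i.e. Rxz.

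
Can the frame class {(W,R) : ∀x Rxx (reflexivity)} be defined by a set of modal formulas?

Yes, by □r → r

This is a Sahlqvist condition; the T axiom □r → r defines it.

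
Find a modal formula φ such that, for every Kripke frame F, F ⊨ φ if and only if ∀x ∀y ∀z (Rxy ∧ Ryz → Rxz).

The condition is transitivity. The 4 schema □ψ → □□ψ defines it.
Suppose □ψ→□□ψ is valid. Take Rxy, Ryz and set V(ψ)={w : Rxw}. Then □ψ at x, so □□ψ at x, so □ψ at y, so ψ at z, i.e. Rxz.

□ψ → □□ψ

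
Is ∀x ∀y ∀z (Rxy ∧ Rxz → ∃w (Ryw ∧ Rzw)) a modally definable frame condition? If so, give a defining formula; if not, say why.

Yes: it is convergence, defined by the .2 schema ◇□r → □◇r.

Yes, by ◇□r → □◇r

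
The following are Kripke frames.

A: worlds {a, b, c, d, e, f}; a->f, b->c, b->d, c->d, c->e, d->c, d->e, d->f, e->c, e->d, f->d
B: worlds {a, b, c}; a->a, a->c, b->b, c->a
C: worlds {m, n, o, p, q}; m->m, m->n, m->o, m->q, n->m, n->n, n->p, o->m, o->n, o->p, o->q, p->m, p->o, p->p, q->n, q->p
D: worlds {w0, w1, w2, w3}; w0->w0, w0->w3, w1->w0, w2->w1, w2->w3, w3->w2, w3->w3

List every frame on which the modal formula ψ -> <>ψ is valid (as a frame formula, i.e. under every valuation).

none

The schema corresponds to reflexivity: forall x Rxx.
A: fails — world a does not see itself.
B: fails — world c does not see itself.
C: fails — world o does not see itself.
D: fails — world w1 does not see itself.
Valid on no frame.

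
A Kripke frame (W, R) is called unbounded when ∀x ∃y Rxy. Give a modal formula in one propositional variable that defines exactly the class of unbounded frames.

□p → ◇p

This is seriality; the standard corresponding axiom is D: □p → ◇p.
Suppose □p→◇p is valid. At any x set V(p)=W. Then □p at x, so ◇p at x, so x has a successor.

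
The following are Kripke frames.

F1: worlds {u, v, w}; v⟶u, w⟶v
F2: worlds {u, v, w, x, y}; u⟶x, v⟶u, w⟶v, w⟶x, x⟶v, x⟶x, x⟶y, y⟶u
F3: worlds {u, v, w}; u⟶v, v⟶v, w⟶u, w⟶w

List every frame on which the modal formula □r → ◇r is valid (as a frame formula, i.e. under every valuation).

The schema corresponds to seriality: ∀x ∃y Rxy.
F1: fails — world u has no successor.
F2: condition met.
F3: condition met.

F2, F3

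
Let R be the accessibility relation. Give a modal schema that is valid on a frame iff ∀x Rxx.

□r → r

A defining formula is □r → r (the T axiom).
Suppose □r→r is valid. At any x set V(r)={w : Rxw}. Then □r holds at x, so r holds at x, i.e. Rxx.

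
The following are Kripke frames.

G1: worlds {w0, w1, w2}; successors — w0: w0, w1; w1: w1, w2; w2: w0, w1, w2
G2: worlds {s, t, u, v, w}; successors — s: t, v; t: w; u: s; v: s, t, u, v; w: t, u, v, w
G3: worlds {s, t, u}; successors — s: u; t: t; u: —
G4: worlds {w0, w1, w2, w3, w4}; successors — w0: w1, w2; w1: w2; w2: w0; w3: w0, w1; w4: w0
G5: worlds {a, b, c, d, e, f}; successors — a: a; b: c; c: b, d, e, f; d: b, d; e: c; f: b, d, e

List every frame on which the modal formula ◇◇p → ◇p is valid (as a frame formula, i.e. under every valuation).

The schema corresponds to a generalized confluence (Geach) condition: ∀x ∀y (xR²y → ∃w (y = w ∧ xRw)).
G1: fails — w0R²w2 but no w with w2=w and w0Rw.
G2: fails — sR²s but no w* with s=w* and sRw*.
G3: holds.
G4: fails — w0R²w0 but no w with w0=w and w0Rw.
G5: fails — bR²b but no w with b=w and bRw.
Valid on: G3.

G3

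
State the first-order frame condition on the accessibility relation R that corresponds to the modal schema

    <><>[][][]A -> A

forall x forall y (x R^2 y -> exists w (y R^3 w & x = w))

This is a Sahlqvist (Geach-type) schema ◇^2□^3A → □^0◇^0A.
First-order correspondent: forall x forall y (x R^2 y -> exists w (y R^3 w & x = w)).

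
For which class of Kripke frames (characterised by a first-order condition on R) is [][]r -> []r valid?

This schema is the C4 axiom.
Its frame correspondent is density — forall x forall y (Rxy -> exists z (Rxz & Rzy)).

density: forall x forall y (Rxy -> exists z (Rxz & Rzy))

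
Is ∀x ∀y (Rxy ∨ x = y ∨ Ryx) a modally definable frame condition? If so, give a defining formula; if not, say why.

Modal frame validity is preserved under disjoint unions.
Take 4 disjoint single-world reflexive frames: each is trivially connected, but their disjoint union has 4 worlds with no edge between distinct components, so it is not connected.
So no modal formula (or set of formulas) defines exactly the connected frames.

Not definable by any modal formula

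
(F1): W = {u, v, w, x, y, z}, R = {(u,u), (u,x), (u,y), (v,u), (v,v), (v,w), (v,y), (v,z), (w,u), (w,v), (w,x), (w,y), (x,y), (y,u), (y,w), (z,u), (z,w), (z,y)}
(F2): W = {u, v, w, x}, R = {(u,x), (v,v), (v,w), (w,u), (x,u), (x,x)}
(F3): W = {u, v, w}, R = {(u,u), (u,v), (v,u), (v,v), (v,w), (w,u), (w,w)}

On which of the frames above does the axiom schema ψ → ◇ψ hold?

(F3)

Frame correspondent (Sahlqvist): ∀x Rxx — i.e. reflexivity.
(F1): fails — world w does not see itself.
(F2): fails — world u does not see itself.
(F3): condition met.
Valid on: (F3).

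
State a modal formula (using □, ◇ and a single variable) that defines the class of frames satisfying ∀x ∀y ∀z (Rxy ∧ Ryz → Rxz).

A defining formula is □q → □□q (the 4 axiom).
Suppose □q→□□q is valid. Take Rxy, Ryz and set V(q)={w : Rxw}. Then □q at x, so □□q at x, so □q at y, so q at z, i.e. Rxz.

□q → □□q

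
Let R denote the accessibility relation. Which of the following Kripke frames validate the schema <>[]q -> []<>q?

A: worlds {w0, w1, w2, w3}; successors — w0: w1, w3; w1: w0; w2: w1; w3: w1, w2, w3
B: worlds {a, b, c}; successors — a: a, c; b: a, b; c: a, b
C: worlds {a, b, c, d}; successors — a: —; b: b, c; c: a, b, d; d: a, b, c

This is the axiom for convergence; its first-order frame correspondent is forall x forall y forall z (Rxy & Rxz -> exists w (Ryw & Rzw)).
A: fails — Rw0w1 and Rw0w3 but w1 and w3 have no common successor.
B: satisfies the condition.
C: fails — Rcd and Rca but d and a have no common successor.

B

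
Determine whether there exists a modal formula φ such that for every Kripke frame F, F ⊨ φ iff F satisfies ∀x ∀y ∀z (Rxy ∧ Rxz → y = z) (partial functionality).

Yes — defined by ◇p → □p

The condition is partial functionality. A defining modal formula is ◇p → □p.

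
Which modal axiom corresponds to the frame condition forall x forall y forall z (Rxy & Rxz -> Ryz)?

A defining formula is ◇r → □◇r (the 5 axiom).
Suppose ◇r→□◇r is valid. Take Rxy, Rxz and set V(r)={y}. Then ◇r at x, so □◇r at x, so ◇r at z, so some w with Rzw has r; w=y, i.e. Rzy. By symmetry of the argument, Ryz.

◇r → □◇r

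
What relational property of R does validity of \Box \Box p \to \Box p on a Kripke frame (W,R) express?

Suppose □□p→□p is valid. Take Rxy and set V(p)={w : xR²w}. Then □□p at x, so □p at x, so p at y, i.e. ∃z(Rxz∧Rzy).

Density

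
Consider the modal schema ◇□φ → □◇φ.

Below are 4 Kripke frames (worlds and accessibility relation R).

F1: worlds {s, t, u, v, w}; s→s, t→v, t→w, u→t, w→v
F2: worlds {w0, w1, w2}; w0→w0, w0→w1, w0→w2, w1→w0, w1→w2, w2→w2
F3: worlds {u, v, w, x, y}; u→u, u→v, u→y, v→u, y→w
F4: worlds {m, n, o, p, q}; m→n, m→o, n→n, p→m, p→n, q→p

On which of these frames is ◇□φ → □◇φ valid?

Frame correspondent (Sahlqvist): ∀x ∀y ∀z (Rxy ∧ Rxz → ∃w (Ryw ∧ Rzw)) — i.e. convergence.
F1: fails — Rtv and Rtv but v and v have no common successor.
F2: holds.
F3: fails — Ruv and Ruy but v and y have no common successor.
F4: fails — Rmo and Rmo but o and o have no common successor.
Valid on: F2.

F2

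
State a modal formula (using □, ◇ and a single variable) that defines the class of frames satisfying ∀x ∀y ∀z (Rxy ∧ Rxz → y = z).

◇q → □q

This is partial functionality; the standard corresponding axiom is CD: ◇q → □q.
Suppose ◇q→□q is valid. Take Rxy, Rxz and set V(q)={y}. Then ◇q at x, so □q at x, so q at z, i.e. z=y.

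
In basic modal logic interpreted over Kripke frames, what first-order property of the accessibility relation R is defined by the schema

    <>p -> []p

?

Suppose ◇p→□p is valid. Take Rxy, Rxz and set V(p)={y}. Then ◇p at x, so □p at x, so p at z, i.e. z=y.
Conversely, on a frame with partial functionality the schema holds at every world under every valuation.
Frame condition: forall x forall y forall z (Rxy & Rxz -> y = z).

partial functionality: forall x forall y forall z (Rxy & Rxz -> y = z)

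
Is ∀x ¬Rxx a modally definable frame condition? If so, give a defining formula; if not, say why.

Not modally definable

Modal frame validity is preserved under surjective bounded morphisms.
The 4-cycle (worlds w0,w1,w2,w3 with w0→w1→w2→w3→w0) is irreflexive, and the map sending every world to a single reflexive point • is a surjective bounded morphism (forth: every edge maps to (•,•); back: every world has a successor). So any modal formula valid on the 4-cycle is also valid on the reflexive point, which is not irreflexive.
So no modal formula (or set of formulas) defines exactly the irreflexive frames.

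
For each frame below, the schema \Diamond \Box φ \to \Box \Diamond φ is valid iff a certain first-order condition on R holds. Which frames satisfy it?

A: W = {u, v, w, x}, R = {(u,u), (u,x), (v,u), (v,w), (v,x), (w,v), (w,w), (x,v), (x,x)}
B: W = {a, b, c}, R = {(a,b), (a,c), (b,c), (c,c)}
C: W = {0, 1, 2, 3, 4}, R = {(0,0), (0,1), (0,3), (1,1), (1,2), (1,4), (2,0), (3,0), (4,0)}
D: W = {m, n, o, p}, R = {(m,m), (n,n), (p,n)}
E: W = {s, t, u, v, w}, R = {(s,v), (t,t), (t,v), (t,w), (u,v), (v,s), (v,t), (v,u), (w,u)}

B, D

The schema corresponds to convergence: \forall x \forall y \forall z (Rxy \wedge Rxz \to \exists w (Ryw \wedge Rzw)).
A: fails — Rvw and Rvu but w and u have no common successor.
B: satisfies the condition.
C: fails — R01 and R03 but 1 and 3 have no common successor.
D: satisfies the condition.
E: fails — Rtw and Rtt but w and t have no common successor.
Valid on: B, D.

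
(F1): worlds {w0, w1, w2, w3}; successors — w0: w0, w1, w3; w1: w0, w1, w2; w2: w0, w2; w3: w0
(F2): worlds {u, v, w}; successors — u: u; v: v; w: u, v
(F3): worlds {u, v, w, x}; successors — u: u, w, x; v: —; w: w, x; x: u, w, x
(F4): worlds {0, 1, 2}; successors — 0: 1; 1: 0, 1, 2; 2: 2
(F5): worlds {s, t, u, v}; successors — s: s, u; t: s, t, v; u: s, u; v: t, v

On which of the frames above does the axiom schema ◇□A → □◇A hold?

This is the axiom for convergence; its first-order frame correspondent is ∀x ∀y ∀z (Rxy ∧ Rxz → ∃w (Ryw ∧ Rzw)).
(F1): holds.
(F2): fails — Rwu and Rwv but u and v have no common successor.
(F3): holds.
(F4): fails — R10 and R12 but 0 and 2 have no common successor.
(F5): fails — Rtv and Rts but v and s have no common successor.
Valid on: (F1), (F3).

(F1), (F3)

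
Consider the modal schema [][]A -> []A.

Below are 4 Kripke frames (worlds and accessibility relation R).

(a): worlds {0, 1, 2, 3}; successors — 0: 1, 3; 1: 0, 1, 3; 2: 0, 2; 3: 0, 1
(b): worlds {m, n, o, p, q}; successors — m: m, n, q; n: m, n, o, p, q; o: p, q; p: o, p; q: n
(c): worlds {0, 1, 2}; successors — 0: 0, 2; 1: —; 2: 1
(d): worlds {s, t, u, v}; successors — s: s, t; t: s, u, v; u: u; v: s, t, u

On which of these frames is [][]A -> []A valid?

(a)

The schema corresponds to density: forall x forall y (Rxy -> exists z (Rxz & Rzy)).
(a): holds.
(b): fails — Roq but no z with Roz and Rzq.
(c): fails — R21 but no z with R2z and Rz1.
(d): fails — Rtv but no z with Rtz and Rzv.
Valid on: (a).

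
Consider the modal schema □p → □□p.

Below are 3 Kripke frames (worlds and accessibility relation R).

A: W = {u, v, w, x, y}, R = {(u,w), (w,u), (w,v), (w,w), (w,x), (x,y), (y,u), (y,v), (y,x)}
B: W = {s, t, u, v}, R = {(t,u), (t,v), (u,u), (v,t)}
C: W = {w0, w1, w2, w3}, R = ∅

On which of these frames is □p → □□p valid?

The schema corresponds to transitivity: ∀x ∀y ∀z (Rxy ∧ Ryz → Rxz).
A: fails — Ryx and Rxy but not Ryy.
B: fails — Rvt and Rtu but not Rvu.
C: condition met.
Valid on: C.

C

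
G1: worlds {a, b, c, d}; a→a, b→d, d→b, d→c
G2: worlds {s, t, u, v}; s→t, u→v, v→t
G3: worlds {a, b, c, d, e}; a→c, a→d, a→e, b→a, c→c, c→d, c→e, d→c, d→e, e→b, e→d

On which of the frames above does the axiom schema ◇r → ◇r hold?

Frame correspondent (Sahlqvist): ∀x ∀y (xRy → ∃w (y = w ∧ xRw)) — i.e. a generalized confluence (Geach) condition.
G1: satisfies the condition.
G2: satisfies the condition.
G3: satisfies the condition.

G1, G2, G3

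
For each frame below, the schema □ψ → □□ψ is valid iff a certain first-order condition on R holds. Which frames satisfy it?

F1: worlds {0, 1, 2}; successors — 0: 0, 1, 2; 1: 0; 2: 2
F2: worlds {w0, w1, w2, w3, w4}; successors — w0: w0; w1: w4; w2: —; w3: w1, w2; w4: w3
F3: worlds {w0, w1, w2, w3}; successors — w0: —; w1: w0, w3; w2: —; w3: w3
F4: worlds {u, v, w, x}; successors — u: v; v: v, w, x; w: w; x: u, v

The schema corresponds to transitivity: ∀x ∀y ∀z (Rxy ∧ Ryz → Rxz).
F1: fails — R10 and R02 but not R12.
F2: fails — Rw3w1 and Rw1w4 but not Rw3w4.
F3: condition met.
F4: fails — Ruv and Rvw but not Ruw.
Valid on: F3.

F3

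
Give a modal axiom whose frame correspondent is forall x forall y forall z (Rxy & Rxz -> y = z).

◇p → □p

The condition is partial functionality. The CD schema ◇p → □p defines it.
Suppose ◇p→□p is valid. Take Rxy, Rxz and set V(p)={y}. Then ◇p at x, so □p at x, so p at z, i.e. z=y.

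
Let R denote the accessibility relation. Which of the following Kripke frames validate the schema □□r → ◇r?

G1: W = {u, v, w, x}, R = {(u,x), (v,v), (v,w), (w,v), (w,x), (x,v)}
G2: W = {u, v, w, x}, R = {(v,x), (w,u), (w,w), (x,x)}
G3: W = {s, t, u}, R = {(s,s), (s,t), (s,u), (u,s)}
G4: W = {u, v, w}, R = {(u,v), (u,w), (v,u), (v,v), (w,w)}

G4

Frame correspondent (Sahlqvist): ∀x ∃w (xR²w ∧ xRw) — i.e. a generalized confluence (Geach) condition.
G1: fails — at u but no t with uR²t and uRt.
G2: fails — at u but no t with uR²t and uRt.
G3: fails — at t but no w with tR²w and tRw.
G4: holds.
Valid on: G4.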